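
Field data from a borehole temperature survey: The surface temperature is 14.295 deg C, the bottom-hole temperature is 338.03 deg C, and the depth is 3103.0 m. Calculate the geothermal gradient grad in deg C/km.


grad = (T_d - T_surf) / d * 1000
grad = (338.03 - 14.295) / 3103.0 * 1000
grad = 104.33 deg C/km


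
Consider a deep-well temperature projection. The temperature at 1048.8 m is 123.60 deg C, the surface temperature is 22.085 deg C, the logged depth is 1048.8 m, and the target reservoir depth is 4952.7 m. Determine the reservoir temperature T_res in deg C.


Step 1: grad = (T_d1 - T_surf)/d1 * 1000 = (123.6 - 22.085)/1048.8 * 1000 = 96.79157 deg C/km
Step 2: T_res = T_surf + grad*d2/1000 = 22.085 + 96.79157*4952.7/1000 = 501.46 deg C
T_res = 501.46 deg C


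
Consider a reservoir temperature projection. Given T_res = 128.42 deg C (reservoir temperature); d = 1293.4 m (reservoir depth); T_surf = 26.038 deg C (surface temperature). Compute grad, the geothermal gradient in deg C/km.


grad = (T_res - T_surf) / d * 1000
grad = (128.42 - 26.038) / 1293.4 * 1000
grad = 79.157 deg C/km


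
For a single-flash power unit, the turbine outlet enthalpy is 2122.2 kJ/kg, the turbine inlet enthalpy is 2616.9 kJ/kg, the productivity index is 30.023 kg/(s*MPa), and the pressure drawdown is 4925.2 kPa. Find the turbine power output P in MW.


Step 1: mdot = PI * dP / 1000 = 30.023 * 4925.2 / 1000 = 147.8693 kg/s
Step 2: P = mdot*(h_in - h_out)/1000 = 147.8693*(2616.9 - 2122.2)/1000 = 73.151 MW
P = 73.151 MW


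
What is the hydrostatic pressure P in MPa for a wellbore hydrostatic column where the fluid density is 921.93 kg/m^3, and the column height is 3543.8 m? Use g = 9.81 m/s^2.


P = rho * g * h / 1e6
P = 921.93 * 9.81 * 3543.8 / 1e6
P = 32.051 MPa


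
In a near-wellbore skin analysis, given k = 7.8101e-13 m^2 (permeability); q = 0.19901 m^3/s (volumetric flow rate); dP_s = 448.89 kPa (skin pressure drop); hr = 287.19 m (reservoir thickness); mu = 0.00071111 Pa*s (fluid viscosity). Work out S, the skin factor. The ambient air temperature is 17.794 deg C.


S = dP_s * 1000 * 2*pi*k*hr / (q*mu)
S = 448.89 * 1000 * 2*pi*7.8101e-13*287.19 / (0.19901*0.00071111)
S = 4.4703


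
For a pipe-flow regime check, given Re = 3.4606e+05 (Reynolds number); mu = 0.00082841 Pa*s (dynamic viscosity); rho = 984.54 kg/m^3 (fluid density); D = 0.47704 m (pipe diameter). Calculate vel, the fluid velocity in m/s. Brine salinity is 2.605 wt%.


vel = Re * mu / (rho * D)
vel = 3.4606e+05 * 0.00082841 / (984.54 * 0.47704)
vel = 0.61039 m/s


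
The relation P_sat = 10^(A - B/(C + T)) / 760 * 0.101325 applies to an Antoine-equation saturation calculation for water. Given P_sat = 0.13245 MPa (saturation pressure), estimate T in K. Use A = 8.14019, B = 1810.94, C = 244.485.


T = B / (A - log10(P_sat * 760 / 0.101325)) - C
T = 1810.94 / (8.14019 - log10(0.13245 * 760 / 0.101325)) - 244.485
T = 107.6296 deg C
Convert to K: 107.6296 + 273.15 = 380.78 K
T = 380.78 K


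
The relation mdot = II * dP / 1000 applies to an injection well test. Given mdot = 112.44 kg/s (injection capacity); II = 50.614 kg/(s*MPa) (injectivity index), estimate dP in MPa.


dP = mdot * 1000 / II
dP = 112.44 * 1000 / 50.614
dP = 2221.520 kPa
Convert: 2221.520 kPa * 0.001 = 2.2215 MPa
dP = 2.2215 MPa


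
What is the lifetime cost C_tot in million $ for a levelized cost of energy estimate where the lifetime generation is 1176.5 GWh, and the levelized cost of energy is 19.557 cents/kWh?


C_tot = LCOE / 100 * E_tot
C_tot = 19.557 / 100 * 1176.5
C_tot = 230.09 million $


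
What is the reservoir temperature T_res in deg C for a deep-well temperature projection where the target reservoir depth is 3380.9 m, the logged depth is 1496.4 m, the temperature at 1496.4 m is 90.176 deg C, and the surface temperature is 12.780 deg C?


Step 1: grad = (T_d1 - T_surf)/d1 * 1000 = (90.176 - 12.78)/1496.4 * 1000 = 51.72146 deg C/km
Step 2: T_res = T_surf + grad*d2/1000 = 12.78 + 51.72146*3380.9/1000 = 187.65 deg C
T_res = 187.65 deg C


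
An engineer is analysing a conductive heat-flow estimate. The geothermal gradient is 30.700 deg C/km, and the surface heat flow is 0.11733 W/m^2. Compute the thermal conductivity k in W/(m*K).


k = q * 1000 / grad
k = 0.11733 * 1000 / 30.700
k = 3.8218 W/(m*K)


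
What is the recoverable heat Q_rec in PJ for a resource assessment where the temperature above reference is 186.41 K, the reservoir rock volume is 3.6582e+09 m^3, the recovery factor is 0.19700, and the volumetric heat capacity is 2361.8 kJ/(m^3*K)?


Step 1: Q_s = Vr*rhoc*dT/1e12 = 3.6582e+09*2361.8*186.41/1e12 = 1610.571 PJ
Step 2: Q_rec = Q_s * RF = 1610.571 * 0.197 = 317.28 PJ
Q_rec = 317.28 PJ


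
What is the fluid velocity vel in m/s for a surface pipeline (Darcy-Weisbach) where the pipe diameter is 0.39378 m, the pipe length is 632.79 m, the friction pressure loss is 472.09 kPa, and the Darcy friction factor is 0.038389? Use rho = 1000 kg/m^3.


vel = sqrt(dP*1000*2*D / (f*L*rho))
vel = sqrt(472.09*1000*2*0.39378 / (0.038389*632.79*1000))
vel = 3.9122 m/s


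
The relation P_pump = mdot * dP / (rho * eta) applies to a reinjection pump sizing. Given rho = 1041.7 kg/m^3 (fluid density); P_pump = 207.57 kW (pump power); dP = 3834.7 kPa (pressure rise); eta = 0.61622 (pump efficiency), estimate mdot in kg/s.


mdot = P_pump * rho * eta / dP
mdot = 207.57 * 1041.7 * 0.61622 / 3834.7
mdot = 34.747 kg/s


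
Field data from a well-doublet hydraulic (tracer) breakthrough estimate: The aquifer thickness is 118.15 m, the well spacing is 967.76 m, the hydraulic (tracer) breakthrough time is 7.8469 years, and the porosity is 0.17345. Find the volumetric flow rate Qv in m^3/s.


Qv = pi*hr*phi*L^2 / (3*t_bt*365.25*86400)
Qv = pi*118.15*0.17345*967.76^2 / (3*7.8469*365.25*86400)
Qv = 0.081165 m^3/s


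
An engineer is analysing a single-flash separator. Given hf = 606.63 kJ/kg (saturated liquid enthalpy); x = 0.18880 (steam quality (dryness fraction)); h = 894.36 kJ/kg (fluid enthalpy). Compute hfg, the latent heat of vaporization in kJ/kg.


hfg = (h - hf) / x
hfg = (894.36 - 606.63) / 0.18880
hfg = 1524.0 kJ/kg


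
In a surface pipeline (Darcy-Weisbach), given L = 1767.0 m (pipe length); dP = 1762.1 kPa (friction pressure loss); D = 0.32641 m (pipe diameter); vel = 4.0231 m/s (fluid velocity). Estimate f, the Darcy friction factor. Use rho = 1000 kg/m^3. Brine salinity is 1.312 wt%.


f = dP*1000 / ((L/D)*(rho*vel^2/2))
f = 1762.1*1000 / ((1767.0/0.32641)*(1000*4.0231^2/2))
f = 0.040222


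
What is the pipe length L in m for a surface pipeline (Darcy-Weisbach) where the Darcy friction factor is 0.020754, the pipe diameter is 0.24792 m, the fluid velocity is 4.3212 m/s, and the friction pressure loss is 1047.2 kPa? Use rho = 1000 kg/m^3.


L = dP*1000*D / (f*rho*vel^2/2)
L = 1047.2*1000*0.24792 / (0.020754*1000*4.3212^2/2)
L = 1339.9 m


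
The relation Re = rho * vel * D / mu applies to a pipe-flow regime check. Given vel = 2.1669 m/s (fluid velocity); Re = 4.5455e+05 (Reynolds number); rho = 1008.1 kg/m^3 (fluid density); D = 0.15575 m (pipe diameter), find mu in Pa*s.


mu = rho * vel * D / Re
mu = 1008.1 * 2.1669 * 0.15575 / 4.5455e+05
mu = 0.00074849 Pa*s


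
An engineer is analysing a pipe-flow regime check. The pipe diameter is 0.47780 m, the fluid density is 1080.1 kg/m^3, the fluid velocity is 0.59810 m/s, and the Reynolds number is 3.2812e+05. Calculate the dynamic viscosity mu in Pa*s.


mu = rho * vel * D / Re
mu = 1080.1 * 0.59810 * 0.47780 / 3.2812e+05
mu = 0.00094070 Pa*s


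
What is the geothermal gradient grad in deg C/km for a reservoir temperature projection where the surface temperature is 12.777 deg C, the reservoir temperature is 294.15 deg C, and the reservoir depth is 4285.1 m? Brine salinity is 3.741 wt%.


grad = (T_res - T_surf) / d * 1000
grad = (294.15 - 12.777) / 4285.1 * 1000
grad = 65.663 deg C/km


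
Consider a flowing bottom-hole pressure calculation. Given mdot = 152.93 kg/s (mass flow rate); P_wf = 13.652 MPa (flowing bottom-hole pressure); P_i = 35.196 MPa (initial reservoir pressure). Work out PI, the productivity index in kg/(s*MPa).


PI = mdot / (P_i - P_wf)
PI = 152.93 / (35.196 - 13.652)
PI = 7.0985 kg/(s*MPa)


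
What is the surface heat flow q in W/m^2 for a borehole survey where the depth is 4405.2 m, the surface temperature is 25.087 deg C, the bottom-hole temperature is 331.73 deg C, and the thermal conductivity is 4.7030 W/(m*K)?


Step 1: grad = (T_d - T_surf)/d * 1000 = (331.73 - 25.087)/4405.2 * 1000 = 69.60933 deg C/km
Step 2: q = k * grad / 1000 = 4.703 * 69.60933 / 1000 = 0.32737 W/m^2
q = 0.32737 W/m^2


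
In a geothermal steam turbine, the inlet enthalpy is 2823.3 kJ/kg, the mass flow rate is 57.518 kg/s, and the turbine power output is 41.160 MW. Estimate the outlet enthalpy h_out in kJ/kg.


h_out = h_in - P * 1000 / mdot
h_out = 2823.3 - 41.160 * 1000 / 57.518
h_out = 2107.7 kJ/kg


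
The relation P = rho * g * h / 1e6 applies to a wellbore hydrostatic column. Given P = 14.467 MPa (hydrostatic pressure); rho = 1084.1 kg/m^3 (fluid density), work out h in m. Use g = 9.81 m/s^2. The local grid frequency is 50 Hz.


h = P * 1e6 / (g * rho)
h = 14.467 * 1e6 / (9.81 * 1084.1)
h = 1360.3 m


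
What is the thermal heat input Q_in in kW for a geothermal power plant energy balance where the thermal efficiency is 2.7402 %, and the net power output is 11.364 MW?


Q_in = W_net / (eta / 100)
Q_in = 11.364 / (2.7402 / 100)
Q_in = 414.7143 MW
Convert: 414.7143 MW * 1000.0 = 4.1471e+05 kW
Q_in = 4.1471e+05 kW


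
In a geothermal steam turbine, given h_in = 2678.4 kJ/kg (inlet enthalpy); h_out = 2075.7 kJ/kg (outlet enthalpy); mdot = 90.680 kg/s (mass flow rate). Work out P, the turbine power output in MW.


P = mdot * (h_in - h_out) / 1000
P = 90.680 * (2678.4 - 2075.7) / 1000
P = 54.653 MW


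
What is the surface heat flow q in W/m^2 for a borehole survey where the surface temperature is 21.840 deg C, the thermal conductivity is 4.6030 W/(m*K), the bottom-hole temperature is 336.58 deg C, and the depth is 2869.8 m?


Step 1: grad = (T_d - T_surf)/d * 1000 = (336.58 - 21.84)/2869.8 * 1000 = 109.6731 deg C/km
Step 2: q = k * grad / 1000 = 4.603 * 109.6731 / 1000 = 0.50483 W/m^2
q = 0.50483 W/m^2


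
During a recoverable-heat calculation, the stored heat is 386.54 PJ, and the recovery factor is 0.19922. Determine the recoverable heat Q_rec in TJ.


Q_rec = Q_s * RF
Q_rec = 386.54 * 0.19922
Q_rec = 77.00650 PJ
Convert: 77.00650 PJ * 1000.0 = 77006 TJ
Q_rec = 77006 TJ


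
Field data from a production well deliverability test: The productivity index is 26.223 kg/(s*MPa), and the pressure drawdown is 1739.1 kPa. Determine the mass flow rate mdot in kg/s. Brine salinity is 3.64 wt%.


mdot = PI * dP / 1000
mdot = 26.223 * 1739.1 / 1000
mdot = 45.604 kg/s


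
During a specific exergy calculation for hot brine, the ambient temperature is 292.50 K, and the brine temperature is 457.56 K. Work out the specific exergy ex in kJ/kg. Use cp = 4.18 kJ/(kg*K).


ex = cp * ((T_b - T_0) - T_0 * ln(T_b/T_0))
ex = 4.18 * ((457.56 - 292.50) - 292.50 * ln(457.56/292.50))
ex = 142.88 kJ/kg


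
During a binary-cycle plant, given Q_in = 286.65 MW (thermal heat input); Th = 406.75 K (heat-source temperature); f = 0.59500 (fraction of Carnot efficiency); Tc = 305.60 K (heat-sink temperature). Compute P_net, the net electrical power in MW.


Step 1: eta = (1 - Tc/Th)*f = (1 - 305.6/406.75)*0.595 = 0.1479637
Step 2: P_net = eta * Q_in = 0.1479637 * 286.65 = 42.414 MW
P_net = 42.414 MW


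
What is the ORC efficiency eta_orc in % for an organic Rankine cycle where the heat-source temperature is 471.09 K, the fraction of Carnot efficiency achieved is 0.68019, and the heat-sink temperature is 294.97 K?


eta_orc = (1 - Tc/Th) * f * 100
eta_orc = (1 - 294.97/471.09) * 0.68019 * 100
eta_orc = 25.429 %


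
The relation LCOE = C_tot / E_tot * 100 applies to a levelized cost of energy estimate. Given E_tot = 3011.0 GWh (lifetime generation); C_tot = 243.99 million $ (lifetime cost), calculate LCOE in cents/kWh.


LCOE = C_tot / E_tot * 100
LCOE = 243.99 / 3011.0 * 100
LCOE = 8.1033 cents/kWh


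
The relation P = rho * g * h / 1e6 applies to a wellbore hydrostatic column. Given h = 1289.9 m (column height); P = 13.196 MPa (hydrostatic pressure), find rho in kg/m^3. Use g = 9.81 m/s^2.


rho = P * 1e6 / (g * h)
rho = 13.196 * 1e6 / (9.81 * 1289.9)
rho = 1042.8 kg/m^3


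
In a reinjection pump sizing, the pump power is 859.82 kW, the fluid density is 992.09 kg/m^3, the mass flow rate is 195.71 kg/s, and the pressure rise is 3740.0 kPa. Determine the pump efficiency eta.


eta = mdot * dP / (rho * P_pump)
eta = 195.71 * 3740.0 / (992.09 * 859.82)
eta = 0.85808


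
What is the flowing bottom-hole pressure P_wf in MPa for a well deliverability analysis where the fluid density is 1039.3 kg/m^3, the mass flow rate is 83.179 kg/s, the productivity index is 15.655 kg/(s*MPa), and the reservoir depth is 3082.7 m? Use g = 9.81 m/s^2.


Step 1: P_i = rho*g*h/1e6 = 1039.3*9.81*3082.7/1e6 = 31.42977 MPa
Step 2: P_wf = P_i - mdot/PI = 31.42977 - 83.179/15.655 = 26.117 MPa
P_wf = 26.117 MPa


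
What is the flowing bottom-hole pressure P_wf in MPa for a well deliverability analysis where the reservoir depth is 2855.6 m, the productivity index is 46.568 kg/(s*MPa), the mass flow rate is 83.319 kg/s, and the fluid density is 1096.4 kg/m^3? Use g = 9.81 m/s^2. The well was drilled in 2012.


Step 1: P_i = rho*g*h/1e6 = 1096.4*9.81*2855.6/1e6 = 30.71393 MPa
Step 2: P_wf = P_i - mdot/PI = 30.71393 - 83.319/46.568 = 28.925 MPa
P_wf = 28.925 MPa


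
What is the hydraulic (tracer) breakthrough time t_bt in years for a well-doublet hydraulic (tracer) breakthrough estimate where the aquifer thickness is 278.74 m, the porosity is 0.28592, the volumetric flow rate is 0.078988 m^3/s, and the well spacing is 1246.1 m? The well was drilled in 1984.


t_bt = pi * hr * phi * L^2 / (3 * Qv) / (365.25*86400)
t_bt = pi * 278.74 * 0.28592 * 1246.1^2 / (3 * 0.078988) / (365.25*86400)
t_bt = 51.989 years


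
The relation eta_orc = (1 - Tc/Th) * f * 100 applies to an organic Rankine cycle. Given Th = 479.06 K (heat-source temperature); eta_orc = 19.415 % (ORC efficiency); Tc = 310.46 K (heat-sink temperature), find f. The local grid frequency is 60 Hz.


f = (eta_orc/100) / (1 - Tc/Th)
f = (19.415/100) / (1 - 310.46/479.06)
f = 0.55166


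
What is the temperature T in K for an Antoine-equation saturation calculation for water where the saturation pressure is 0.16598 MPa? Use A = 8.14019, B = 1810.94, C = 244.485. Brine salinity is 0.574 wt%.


T = B / (A - log10(P_sat * 760 / 0.101325)) - C
T = 1810.94 / (8.14019 - log10(0.16598 * 760 / 0.101325)) - 244.485
T = 114.4697 deg C
Convert to K: 114.4697 + 273.15 = 387.62 K
T = 387.62 K


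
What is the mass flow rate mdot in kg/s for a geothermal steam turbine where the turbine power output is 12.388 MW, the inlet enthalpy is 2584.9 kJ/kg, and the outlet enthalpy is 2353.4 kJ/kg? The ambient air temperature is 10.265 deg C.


mdot = P * 1000 / (h_in - h_out)
mdot = 12.388 * 1000 / (2584.9 - 2353.4)
mdot = 53.512 kg/s


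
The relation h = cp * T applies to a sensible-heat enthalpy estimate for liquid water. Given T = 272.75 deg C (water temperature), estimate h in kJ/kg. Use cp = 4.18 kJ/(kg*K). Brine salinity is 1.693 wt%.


h = cp * T
h = 4.18 * 272.75
h = 1140.1 kJ/kg


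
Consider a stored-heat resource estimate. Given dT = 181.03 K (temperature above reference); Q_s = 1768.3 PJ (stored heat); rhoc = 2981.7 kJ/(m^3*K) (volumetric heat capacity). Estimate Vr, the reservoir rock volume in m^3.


Vr = Q_s * 1e12 / (rhoc * dT)
Vr = 1768.3 * 1e12 / (2981.7 * 181.03)
Vr = 3.2760e+09 m^3


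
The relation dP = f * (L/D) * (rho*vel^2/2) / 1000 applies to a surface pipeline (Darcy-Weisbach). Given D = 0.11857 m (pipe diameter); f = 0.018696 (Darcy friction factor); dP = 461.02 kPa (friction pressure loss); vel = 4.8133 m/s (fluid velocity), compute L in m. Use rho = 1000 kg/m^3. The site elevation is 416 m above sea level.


L = dP*1000*D / (f*rho*vel^2/2)
L = 461.02*1000*0.11857 / (0.018696*1000*4.8133^2/2)
L = 252.40 m


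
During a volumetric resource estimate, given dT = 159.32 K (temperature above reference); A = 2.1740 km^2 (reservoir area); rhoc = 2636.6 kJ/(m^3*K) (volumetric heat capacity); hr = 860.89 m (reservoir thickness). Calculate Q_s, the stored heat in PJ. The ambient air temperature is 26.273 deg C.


Step 1: Vr = A*1e6*hr = 2.174*1e6*860.89 = 1.871575e+09 m^3
Step 2: Q_s = Vr*rhoc*dT/1e12 = 1.871575e+09*2636.6*159.32/1e12 = 786.18 PJ
Q_s = 786.18 PJ


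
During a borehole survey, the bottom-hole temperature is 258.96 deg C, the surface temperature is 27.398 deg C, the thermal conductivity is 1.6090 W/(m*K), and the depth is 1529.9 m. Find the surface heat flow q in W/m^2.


Step 1: grad = (T_d - T_surf)/d * 1000 = (258.96 - 27.398)/1529.9 * 1000 = 151.3576 deg C/km
Step 2: q = k * grad / 1000 = 1.609 * 151.3576 / 1000 = 0.24353 W/m^2
q = 0.24353 W/m^2


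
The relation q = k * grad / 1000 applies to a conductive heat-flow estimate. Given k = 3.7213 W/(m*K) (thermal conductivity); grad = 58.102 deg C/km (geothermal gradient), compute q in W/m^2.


q = k * grad / 1000
q = 3.7213 * 58.102 / 1000
q = 0.21621 W/m^2


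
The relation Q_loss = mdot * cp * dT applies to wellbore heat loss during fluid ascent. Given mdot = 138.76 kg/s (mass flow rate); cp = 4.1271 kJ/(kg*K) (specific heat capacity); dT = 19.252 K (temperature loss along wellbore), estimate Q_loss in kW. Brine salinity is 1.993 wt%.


Q_loss = mdot * cp * dT
Q_loss = 138.76 * 4.1271 * 19.252
Q_loss = 11025 kW


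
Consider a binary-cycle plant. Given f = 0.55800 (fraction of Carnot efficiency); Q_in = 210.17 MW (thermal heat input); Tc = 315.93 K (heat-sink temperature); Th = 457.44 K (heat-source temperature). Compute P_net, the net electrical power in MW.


Step 1: eta = (1 - Tc/Th)*f = (1 - 315.93/457.44)*0.558 = 0.1726184
Step 2: P_net = eta * Q_in = 0.1726184 * 210.17 = 36.279 MW
P_net = 36.279 MW


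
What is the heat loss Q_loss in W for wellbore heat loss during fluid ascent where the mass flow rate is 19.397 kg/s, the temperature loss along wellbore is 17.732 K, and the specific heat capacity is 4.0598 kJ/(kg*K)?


Q_loss = mdot * cp * dT
Q_loss = 19.397 * 4.0598 * 17.732
Q_loss = 1396.358 kW
Convert: 1396.358 kW * 1000.0 = 1.3964e+06 W
Q_loss = 1.3964e+06 W


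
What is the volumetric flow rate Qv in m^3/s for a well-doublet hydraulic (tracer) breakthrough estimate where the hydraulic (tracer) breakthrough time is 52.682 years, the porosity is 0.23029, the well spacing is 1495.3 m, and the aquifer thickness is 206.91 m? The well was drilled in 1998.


Qv = pi*hr*phi*L^2 / (3*t_bt*365.25*86400)
Qv = pi*206.91*0.23029*1495.3^2 / (3*52.682*365.25*86400)
Qv = 0.067108 m^3/s


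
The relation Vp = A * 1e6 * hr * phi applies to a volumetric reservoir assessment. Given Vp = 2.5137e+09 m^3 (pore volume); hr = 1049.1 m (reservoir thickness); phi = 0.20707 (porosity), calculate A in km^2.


A = Vp / (1e6 * hr * phi)
A = 2.5137e+09 / (1e6 * 1049.1 * 0.20707)
A = 11.571 km^2


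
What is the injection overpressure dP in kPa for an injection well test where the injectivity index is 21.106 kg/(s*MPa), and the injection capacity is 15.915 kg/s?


dP = mdot * 1000 / II
dP = 15.915 * 1000 / 21.106
dP = 754.05 kPa


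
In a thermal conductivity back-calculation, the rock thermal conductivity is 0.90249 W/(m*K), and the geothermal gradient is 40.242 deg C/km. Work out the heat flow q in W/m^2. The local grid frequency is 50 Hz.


q = k * grad / 1000
q = 0.90249 * 40.242 / 1000
q = 0.036318 W/m^2


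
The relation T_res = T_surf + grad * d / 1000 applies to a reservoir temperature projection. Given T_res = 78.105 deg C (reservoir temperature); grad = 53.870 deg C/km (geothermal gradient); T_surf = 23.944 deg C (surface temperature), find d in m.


d = (T_res - T_surf) / grad * 1000
d = (78.105 - 23.944) / 53.870 * 1000
d = 1005.4 m


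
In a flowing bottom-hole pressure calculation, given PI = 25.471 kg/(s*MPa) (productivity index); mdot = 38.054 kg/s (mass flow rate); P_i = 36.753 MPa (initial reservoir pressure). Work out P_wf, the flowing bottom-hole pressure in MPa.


P_wf = P_i - mdot / PI
P_wf = 36.753 - 38.054 / 25.471
P_wf = 35.259 MPa


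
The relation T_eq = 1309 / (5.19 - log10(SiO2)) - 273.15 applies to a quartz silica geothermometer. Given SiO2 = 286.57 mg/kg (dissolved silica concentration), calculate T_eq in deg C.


T_eq = 1309 / (5.19 - log10(SiO2)) - 273.15
T_eq = 1309 / (5.19 - log10(286.57)) - 273.15
T_eq = 205.85 deg C


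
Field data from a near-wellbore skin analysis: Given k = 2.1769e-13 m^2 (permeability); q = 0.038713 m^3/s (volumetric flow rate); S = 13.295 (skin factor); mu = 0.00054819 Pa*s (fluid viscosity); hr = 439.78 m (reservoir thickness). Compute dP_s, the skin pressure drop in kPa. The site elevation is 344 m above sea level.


dP_s = S * q * mu / (2*pi*k*hr) / 1000
dP_s = 13.295 * 0.038713 * 0.00054819 / (2*pi*2.1769e-13*439.78) / 1000
dP_s = 469.05 kPa


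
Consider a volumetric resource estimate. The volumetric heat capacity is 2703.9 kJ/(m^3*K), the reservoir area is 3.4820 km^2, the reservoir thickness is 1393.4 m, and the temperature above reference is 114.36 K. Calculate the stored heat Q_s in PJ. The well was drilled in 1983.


Step 1: Vr = A*1e6*hr = 3.482*1e6*1393.4 = 4.851819e+09 m^3
Step 2: Q_s = Vr*rhoc*dT/1e12 = 4.851819e+09*2703.9*114.36/1e12 = 1500.3 PJ
Q_s = 1500.3 PJ


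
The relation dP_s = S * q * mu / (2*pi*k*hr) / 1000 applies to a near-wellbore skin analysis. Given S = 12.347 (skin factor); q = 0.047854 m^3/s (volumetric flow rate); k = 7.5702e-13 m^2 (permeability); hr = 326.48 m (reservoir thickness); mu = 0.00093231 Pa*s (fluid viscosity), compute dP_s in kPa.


dP_s = S * q * mu / (2*pi*k*hr) / 1000
dP_s = 12.347 * 0.047854 * 0.00093231 / (2*pi*7.5702e-13*326.48) / 1000
dP_s = 354.73 kPa


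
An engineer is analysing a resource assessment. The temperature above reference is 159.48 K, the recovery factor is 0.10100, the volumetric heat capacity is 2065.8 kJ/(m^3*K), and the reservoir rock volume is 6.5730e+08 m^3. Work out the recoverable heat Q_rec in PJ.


Step 1: Q_s = Vr*rhoc*dT/1e12 = 6.5730e+08*2065.8*159.48/1e12 = 216.5500 PJ
Step 2: Q_rec = Q_s * RF = 216.5500 * 0.101 = 21.872 PJ
Q_rec = 21.872 PJ


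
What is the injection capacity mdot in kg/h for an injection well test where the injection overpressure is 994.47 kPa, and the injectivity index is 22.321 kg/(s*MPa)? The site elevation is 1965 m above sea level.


mdot = II * dP / 1000
mdot = 22.321 * 994.47 / 1000
mdot = 22.19756 kg/s
Convert: 22.19756 kg/s * 3600.0 = 79911 kg/h
mdot = 79911 kg/h


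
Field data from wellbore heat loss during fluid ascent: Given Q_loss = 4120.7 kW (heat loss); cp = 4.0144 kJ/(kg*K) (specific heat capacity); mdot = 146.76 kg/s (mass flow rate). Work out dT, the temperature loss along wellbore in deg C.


dT = Q_loss / (mdot * cp)
dT = 4120.7 / (146.76 * 4.0144)
dT = 6.994274 K
Convert (temperature difference, 1 K = 1 deg C): 6.994274 K = 6.994274 deg C
dT = 6.9943 deg C


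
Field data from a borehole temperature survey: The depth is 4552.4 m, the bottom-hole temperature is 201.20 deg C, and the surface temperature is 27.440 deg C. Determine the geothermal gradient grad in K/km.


grad = (T_d - T_surf) / d * 1000
grad = (201.20 - 27.440) / 4552.4 * 1000
grad = 38.16888 deg C/km
Convert: 38.16888 deg C/km * 1.0 = 38.169 K/km
grad = 38.169 K/km


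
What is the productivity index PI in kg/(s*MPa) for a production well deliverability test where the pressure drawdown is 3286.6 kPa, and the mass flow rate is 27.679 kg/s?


PI = mdot * 1000 / dP
PI = 27.679 * 1000 / 3286.6
PI = 8.4218 kg/(s*MPa)


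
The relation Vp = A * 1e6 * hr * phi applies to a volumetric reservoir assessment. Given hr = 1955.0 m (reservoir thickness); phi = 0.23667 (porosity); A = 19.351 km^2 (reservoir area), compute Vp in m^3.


Vp = A * 1e6 * hr * phi
Vp = 19.351 * 1e6 * 1955.0 * 0.23667
Vp = 8.9535e+09 m^3


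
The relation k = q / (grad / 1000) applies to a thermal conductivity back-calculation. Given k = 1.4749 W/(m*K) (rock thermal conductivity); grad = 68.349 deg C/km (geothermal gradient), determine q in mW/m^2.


q = k * grad / 1000
q = 1.4749 * 68.349 / 1000
q = 0.1008079 W/m^2
Convert: 0.1008079 W/m^2 * 1000.0 = 100.81 mW/m^2
q = 100.81 mW/m^2


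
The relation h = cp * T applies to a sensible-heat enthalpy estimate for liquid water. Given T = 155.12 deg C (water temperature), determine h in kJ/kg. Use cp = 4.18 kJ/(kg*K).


h = cp * T
h = 4.18 * 155.12
h = 648.40 kJ/kg


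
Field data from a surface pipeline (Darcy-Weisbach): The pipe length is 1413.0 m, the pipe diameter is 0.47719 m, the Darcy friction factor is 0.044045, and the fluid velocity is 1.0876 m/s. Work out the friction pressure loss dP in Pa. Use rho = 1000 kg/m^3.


dP = f * (L/D) * (rho*vel^2/2) / 1000
dP = 0.044045 * (1413.0/0.47719) * (1000*1.0876^2/2) / 1000
dP = 77.13577 kPa
Convert: 77.13577 kPa * 1000.0 = 77136 Pa
dP = 77136 Pa


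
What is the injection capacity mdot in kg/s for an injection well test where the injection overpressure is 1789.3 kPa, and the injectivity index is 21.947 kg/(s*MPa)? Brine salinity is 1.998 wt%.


mdot = II * dP / 1000
mdot = 21.947 * 1789.3 / 1000
mdot = 39.270 kg/s


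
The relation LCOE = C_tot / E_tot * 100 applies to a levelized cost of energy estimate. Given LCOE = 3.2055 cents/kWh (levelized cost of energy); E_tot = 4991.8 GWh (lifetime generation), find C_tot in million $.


C_tot = LCOE / 100 * E_tot
C_tot = 3.2055 / 100 * 4991.8
C_tot = 160.01 million $


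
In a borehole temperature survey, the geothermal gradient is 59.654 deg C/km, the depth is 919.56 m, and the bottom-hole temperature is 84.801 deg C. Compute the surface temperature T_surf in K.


T_surf = T_d - grad * d / 1000
T_surf = 84.801 - 59.654 * 919.56 / 1000
T_surf = 29.94557 deg C
Convert to K: 29.94557 + 273.15 = 303.10 K
T_surf = 303.10 K


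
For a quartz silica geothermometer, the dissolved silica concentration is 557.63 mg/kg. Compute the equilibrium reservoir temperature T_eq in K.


T_eq = 1309 / (5.19 - log10(SiO2)) - 273.15
T_eq = 1309 / (5.19 - log10(557.63)) - 273.15
T_eq = 262.5232 deg C
Convert to K: 262.5232 + 273.15 = 535.67 K
T_eq = 535.67 K


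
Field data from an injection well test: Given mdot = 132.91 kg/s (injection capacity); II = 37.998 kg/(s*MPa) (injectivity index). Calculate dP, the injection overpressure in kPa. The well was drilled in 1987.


dP = mdot * 1000 / II
dP = 132.91 * 1000 / 37.998
dP = 3497.8 kPa


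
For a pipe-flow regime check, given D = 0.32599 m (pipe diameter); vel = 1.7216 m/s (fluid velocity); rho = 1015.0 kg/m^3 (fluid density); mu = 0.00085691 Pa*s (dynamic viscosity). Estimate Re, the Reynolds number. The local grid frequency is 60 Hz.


Re = rho * vel * D / mu
Re = 1015.0 * 1.7216 * 0.32599 / 0.00085691
Re = 6.6476e+05


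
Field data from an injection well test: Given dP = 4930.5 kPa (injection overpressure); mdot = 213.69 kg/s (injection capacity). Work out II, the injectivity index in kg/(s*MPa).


II = mdot * 1000 / dP
II = 213.69 * 1000 / 4930.5
II = 43.340 kg/(s*MPa)


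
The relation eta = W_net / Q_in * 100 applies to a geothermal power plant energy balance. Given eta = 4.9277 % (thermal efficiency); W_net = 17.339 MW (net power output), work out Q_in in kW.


Q_in = W_net / (eta / 100)
Q_in = 17.339 / (4.9277 / 100)
Q_in = 351.8680 MW
Convert: 351.8680 MW * 1000.0 = 3.5187e+05 kW
Q_in = 3.5187e+05 kW


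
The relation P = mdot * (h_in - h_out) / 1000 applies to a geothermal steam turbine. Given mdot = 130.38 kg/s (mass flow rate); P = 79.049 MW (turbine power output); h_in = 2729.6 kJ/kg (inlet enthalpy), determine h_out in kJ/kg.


h_out = h_in - P * 1000 / mdot
h_out = 2729.6 - 79.049 * 1000 / 130.38
h_out = 2123.3 kJ/kg


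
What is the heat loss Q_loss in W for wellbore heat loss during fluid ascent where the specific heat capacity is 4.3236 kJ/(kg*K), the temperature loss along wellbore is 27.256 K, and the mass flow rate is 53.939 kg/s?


Q_loss = mdot * cp * dT
Q_loss = 53.939 * 4.3236 * 27.256
Q_loss = 6356.390 kW
Convert: 6356.390 kW * 1000.0 = 6.3564e+06 W
Q_loss = 6.3564e+06 W


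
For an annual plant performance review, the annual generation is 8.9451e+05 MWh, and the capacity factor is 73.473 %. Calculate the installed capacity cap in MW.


cap = E_a / (CF/100 * 8760)
cap = 8.9451e+05 / (73.473/100 * 8760)
cap = 138.98 MW


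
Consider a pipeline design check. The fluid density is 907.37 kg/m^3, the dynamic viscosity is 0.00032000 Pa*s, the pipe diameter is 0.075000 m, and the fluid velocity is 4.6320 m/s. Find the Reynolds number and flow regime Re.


Step 1: Re = rho*vel*D/mu = 907.37*4.632*0.075/0.00032 = 9.8506e+05
Step 2: Re = 9.8506e+05 > 4000, so flow is turbulent.
Re = 9.8506e+05 (turbulent)


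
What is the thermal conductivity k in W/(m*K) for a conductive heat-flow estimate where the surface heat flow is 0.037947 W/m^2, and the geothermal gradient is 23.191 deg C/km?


k = q * 1000 / grad
k = 0.037947 * 1000 / 23.191
k = 1.6363 W/(m*K)


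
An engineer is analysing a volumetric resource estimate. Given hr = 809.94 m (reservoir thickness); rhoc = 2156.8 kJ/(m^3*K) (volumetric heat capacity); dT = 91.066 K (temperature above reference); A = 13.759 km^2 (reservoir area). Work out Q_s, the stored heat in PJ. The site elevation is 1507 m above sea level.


Step 1: Vr = A*1e6*hr = 13.759*1e6*809.94 = 1.114396e+10 m^3
Step 2: Q_s = Vr*rhoc*dT/1e12 = 1.114396e+10*2156.8*91.066/1e12 = 2188.8 PJ
Q_s = 2188.8 PJ


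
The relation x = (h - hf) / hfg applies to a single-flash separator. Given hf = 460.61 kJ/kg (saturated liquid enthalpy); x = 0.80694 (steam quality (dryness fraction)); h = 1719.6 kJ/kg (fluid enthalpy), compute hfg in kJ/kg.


hfg = (h - hf) / x
hfg = (1719.6 - 460.61) / 0.80694
hfg = 1560.2 kJ/kg


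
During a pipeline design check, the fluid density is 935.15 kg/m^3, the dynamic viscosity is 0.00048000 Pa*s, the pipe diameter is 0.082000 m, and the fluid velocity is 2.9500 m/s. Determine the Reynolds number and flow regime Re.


Step 1: Re = rho*vel*D/mu = 935.15*2.95*0.082/0.00048 = 4.7128e+05
Step 2: Re = 4.7128e+05 > 4000, so flow is turbulent.
Re = 4.7128e+05 (turbulent)


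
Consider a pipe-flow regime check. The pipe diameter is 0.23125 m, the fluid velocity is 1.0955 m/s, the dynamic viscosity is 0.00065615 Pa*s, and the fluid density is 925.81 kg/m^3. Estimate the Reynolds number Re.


Re = rho * vel * D / mu
Re = 925.81 * 1.0955 * 0.23125 / 0.00065615
Re = 3.5745e+05


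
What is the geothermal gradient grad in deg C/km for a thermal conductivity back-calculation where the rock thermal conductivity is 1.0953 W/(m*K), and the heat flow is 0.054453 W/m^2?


grad = q / k * 1000
grad = 0.054453 / 1.0953 * 1000
grad = 49.715 deg C/km


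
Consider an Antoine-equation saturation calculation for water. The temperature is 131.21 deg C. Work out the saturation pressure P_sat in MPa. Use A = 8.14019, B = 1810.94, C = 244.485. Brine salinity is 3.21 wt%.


P_sat = 10^(A - B/(C + T)) / 760 * 0.101325
P_sat = 10^(8.14019 - 1810.94/(244.485 + 131.21)) / 760 * 0.101325
P_sat = 0.27852 MPa


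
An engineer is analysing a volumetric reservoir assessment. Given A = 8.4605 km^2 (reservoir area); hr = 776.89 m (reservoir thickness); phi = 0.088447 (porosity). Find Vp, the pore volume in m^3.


Vp = A * 1e6 * hr * phi
Vp = 8.4605 * 1e6 * 776.89 * 0.088447
Vp = 5.8135e+08 m^3


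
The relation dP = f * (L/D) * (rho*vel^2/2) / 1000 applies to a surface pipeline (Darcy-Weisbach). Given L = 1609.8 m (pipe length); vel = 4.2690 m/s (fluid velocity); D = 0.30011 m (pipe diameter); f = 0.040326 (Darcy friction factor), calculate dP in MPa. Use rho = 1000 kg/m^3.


dP = f * (L/D) * (rho*vel^2/2) / 1000
dP = 0.040326 * (1609.8/0.30011) * (1000*4.2690^2/2) / 1000
dP = 1971.056 kPa
Convert: 1971.056 kPa * 0.001 = 1.9711 MPa
dP = 1.9711 MPa


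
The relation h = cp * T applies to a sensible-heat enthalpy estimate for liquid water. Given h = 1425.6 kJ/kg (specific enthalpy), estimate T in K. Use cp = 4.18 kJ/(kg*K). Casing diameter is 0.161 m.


T = h / cp
T = 1425.6 / 4.18
T = 341.0526 deg C
Convert to K: 341.0526 + 273.15 = 614.20 K
T = 614.20 K


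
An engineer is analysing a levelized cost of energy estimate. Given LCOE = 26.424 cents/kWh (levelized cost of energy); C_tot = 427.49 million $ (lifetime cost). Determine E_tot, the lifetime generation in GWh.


E_tot = C_tot / LCOE * 100
E_tot = 427.49 / 26.424 * 100
E_tot = 1617.8 GWh


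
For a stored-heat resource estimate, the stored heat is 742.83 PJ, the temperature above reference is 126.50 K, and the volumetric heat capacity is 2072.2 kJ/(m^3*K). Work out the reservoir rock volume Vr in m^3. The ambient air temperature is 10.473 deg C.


Vr = Q_s * 1e12 / (rhoc * dT)
Vr = 742.83 * 1e12 / (2072.2 * 126.50)
Vr = 2.8338e+09 m^3


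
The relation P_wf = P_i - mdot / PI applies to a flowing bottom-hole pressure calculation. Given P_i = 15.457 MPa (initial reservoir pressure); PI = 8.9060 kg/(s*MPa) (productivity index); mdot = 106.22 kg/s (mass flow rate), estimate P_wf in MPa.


P_wf = P_i - mdot / PI
P_wf = 15.457 - 106.22 / 8.9060
P_wf = 3.5302 MPa


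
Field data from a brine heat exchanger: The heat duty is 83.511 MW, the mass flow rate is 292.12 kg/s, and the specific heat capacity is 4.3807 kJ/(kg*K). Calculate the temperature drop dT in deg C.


dT = Q * 1000 / (mdot * cp)
dT = 83.511 * 1000 / (292.12 * 4.3807)
dT = 65.25877 K
Convert (temperature difference, 1 K = 1 deg C): 65.25877 K = 65.25877 deg C
dT = 65.259 deg C


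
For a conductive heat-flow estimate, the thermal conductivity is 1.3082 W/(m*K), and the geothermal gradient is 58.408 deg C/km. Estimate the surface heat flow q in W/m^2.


q = k * grad / 1000
q = 1.3082 * 58.408 / 1000
q = 0.076409 W/m^2


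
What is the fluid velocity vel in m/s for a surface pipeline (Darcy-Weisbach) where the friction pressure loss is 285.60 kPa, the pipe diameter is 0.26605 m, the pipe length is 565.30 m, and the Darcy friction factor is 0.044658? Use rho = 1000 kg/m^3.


vel = sqrt(dP*1000*2*D / (f*L*rho))
vel = sqrt(285.60*1000*2*0.26605 / (0.044658*565.30*1000))
vel = 2.4535 m/s


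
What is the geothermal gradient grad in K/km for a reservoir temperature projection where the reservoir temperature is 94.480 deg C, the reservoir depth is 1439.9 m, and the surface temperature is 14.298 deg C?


grad = (T_res - T_surf) / d * 1000
grad = (94.480 - 14.298) / 1439.9 * 1000
grad = 55.68581 deg C/km
Convert: 55.68581 deg C/km * 1.0 = 55.686 K/km
grad = 55.686 K/km


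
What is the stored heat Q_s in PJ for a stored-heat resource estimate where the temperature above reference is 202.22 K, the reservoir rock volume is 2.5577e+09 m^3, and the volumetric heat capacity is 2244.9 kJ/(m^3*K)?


Q_s = Vr * rhoc * dT / 1e12
Q_s = 2.5577e+09 * 2244.9 * 202.22 / 1e12
Q_s = 1161.1 PJ


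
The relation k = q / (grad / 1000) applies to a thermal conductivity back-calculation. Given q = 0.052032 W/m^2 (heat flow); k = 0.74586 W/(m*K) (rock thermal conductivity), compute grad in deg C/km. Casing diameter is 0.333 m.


grad = q / k * 1000
grad = 0.052032 / 0.74586 * 1000
grad = 69.761 deg C/km


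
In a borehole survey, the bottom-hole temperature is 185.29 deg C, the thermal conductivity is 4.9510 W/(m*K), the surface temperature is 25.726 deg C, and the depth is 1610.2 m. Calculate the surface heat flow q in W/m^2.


Step 1: grad = (T_d - T_surf)/d * 1000 = (185.29 - 25.726)/1610.2 * 1000 = 99.09576 deg C/km
Step 2: q = k * grad / 1000 = 4.951 * 99.09576 / 1000 = 0.49062 W/m^2
q = 0.49062 W/m^2


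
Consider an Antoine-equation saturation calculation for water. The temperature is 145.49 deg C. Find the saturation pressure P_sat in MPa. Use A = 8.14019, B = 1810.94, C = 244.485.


P_sat = 10^(A - B/(C + T)) / 760 * 0.101325
P_sat = 10^(8.14019 - 1810.94/(244.485 + 145.49)) / 760 * 0.101325
P_sat = 0.41818 MPa


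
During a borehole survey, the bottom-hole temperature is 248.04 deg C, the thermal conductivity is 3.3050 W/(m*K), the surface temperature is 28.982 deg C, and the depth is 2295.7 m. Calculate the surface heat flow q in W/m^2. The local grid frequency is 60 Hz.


Step 1: grad = (T_d - T_surf)/d * 1000 = (248.04 - 28.982)/2295.7 * 1000 = 95.42100 deg C/km
Step 2: q = k * grad / 1000 = 3.305 * 95.42100 / 1000 = 0.31537 W/m^2
q = 0.31537 W/m^2


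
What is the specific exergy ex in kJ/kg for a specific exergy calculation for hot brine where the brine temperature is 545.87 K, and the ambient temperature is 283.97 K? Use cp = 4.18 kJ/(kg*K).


ex = cp * ((T_b - T_0) - T_0 * ln(T_b/T_0))
ex = 4.18 * ((545.87 - 283.97) - 283.97 * ln(545.87/283.97))
ex = 319.03 kJ/kg


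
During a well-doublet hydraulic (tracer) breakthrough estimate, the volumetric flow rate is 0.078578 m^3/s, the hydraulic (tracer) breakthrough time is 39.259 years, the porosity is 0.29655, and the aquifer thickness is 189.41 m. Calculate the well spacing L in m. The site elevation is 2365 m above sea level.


L = sqrt(t_bt*365.25*86400*3*Qv / (pi*hr*phi))
L = sqrt(39.259*365.25*86400*3*0.078578 / (pi*189.41*0.29655))
L = 1286.5 m


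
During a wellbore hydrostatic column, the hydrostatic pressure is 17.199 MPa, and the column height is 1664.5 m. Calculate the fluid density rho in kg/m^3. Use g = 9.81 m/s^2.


rho = P * 1e6 / (g * h)
rho = 17.199 * 1e6 / (9.81 * 1664.5)
rho = 1053.3 kg/m^3


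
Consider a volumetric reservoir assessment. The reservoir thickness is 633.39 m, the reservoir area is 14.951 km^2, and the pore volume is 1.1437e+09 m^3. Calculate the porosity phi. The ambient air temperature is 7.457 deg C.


phi = Vp / (A * 1e6 * hr)
phi = 1.1437e+09 / (14.951 * 1e6 * 633.39)
phi = 0.12077


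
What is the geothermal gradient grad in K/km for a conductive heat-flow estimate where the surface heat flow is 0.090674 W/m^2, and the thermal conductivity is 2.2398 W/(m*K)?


grad = q * 1000 / k
grad = 0.090674 * 1000 / 2.2398
grad = 40.48308 deg C/km
Convert: 40.48308 deg C/km * 1.0 = 40.483 K/km
grad = 40.483 K/km


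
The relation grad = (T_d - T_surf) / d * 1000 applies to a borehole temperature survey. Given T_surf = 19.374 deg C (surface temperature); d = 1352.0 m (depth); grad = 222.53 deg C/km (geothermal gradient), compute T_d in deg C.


T_d = T_surf + grad * d / 1000
T_d = 19.374 + 222.53 * 1352.0 / 1000
T_d = 320.23 deg C


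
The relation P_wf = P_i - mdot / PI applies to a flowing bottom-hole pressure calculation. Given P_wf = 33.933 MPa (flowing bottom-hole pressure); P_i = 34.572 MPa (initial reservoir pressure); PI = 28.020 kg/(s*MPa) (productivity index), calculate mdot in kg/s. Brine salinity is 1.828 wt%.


mdot = (P_i - P_wf) * PI
mdot = (34.572 - 33.933) * 28.020
mdot = 17.905 kg/s


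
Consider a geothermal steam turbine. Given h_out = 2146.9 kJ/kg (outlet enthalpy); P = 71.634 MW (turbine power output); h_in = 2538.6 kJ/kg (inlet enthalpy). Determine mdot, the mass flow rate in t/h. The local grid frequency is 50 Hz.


mdot = P * 1000 / (h_in - h_out)
mdot = 71.634 * 1000 / (2538.6 - 2146.9)
mdot = 182.8798 kg/s
Convert: 182.8798 kg/s * 3.6 = 658.37 t/h
mdot = 658.37 t/h


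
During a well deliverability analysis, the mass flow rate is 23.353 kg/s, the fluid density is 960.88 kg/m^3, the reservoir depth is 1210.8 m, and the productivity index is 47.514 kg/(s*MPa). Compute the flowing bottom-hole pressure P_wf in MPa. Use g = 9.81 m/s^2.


Step 1: P_i = rho*g*h/1e6 = 960.88*9.81*1210.8/1e6 = 11.41328 MPa
Step 2: P_wf = P_i - mdot/PI = 11.41328 - 23.353/47.514 = 10.922 MPa
P_wf = 10.922 MPa
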